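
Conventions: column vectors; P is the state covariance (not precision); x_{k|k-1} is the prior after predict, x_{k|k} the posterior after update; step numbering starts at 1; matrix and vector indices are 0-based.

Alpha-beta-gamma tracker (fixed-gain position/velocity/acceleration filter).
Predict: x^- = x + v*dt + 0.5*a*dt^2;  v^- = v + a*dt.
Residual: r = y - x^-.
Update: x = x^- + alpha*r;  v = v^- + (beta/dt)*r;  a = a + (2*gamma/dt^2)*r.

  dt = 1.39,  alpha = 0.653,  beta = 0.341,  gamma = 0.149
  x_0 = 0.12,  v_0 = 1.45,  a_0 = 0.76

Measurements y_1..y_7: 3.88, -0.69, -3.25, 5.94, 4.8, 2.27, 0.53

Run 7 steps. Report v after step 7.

v_post = -0.5972

step 1: x_pred=2.8697  r=1.0103  x^+=3.5294  v^+=2.7543  a^+=0.9158
step 2: x_pred=8.2426  r=-8.9326  x^+=2.4096  v^+=1.8359  a^+=-0.4619
step 3: x_pred=4.5153  r=-7.7653  x^+=-0.5555  v^+=-0.7112  a^+=-1.6596
step 4: x_pred=-3.1472  r=9.0872  x^+=2.7867  v^+=-0.7887  a^+=-0.2580
step 5: x_pred=1.4412  r=3.3588  x^+=3.6345  v^+=-0.3233  a^+=0.2600
step 6: x_pred=3.4363  r=-1.1663  x^+=2.6747  v^+=-0.2480  a^+=0.0802
step 7: x_pred=2.4074  r=-1.8774  x^+=1.1815  v^+=-0.5972  a^+=-0.2094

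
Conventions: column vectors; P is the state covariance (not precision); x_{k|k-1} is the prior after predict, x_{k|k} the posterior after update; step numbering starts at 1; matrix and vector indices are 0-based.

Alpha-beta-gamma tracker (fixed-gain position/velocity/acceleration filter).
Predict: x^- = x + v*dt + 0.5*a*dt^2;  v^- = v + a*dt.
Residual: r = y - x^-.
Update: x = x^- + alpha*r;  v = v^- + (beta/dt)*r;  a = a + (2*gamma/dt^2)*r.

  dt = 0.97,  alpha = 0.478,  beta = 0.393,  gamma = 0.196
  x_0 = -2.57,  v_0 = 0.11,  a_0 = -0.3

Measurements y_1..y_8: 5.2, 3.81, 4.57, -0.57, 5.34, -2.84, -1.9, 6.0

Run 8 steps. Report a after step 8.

step 1: x_pred=-2.6044  r=7.8044  x^+=1.1261  v^+=2.9810  a^+=2.9515
step 2: x_pred=5.4062  r=-1.5962  x^+=4.6432  v^+=5.1973  a^+=2.2865
step 3: x_pred=10.7602  r=-6.1902  x^+=7.8013  v^+=4.9072  a^+=-0.2925
step 4: x_pred=12.4236  r=-12.9936  x^+=6.2127  v^+=-0.6410  a^+=-5.7059
step 5: x_pred=2.9066  r=2.4334  x^+=4.0697  v^+=-5.1898  a^+=-4.6921
step 6: x_pred=-3.1718  r=0.3318  x^+=-3.0132  v^+=-9.6067  a^+=-4.5539
step 7: x_pred=-14.4741  r=12.5741  x^+=-8.4637  v^+=-8.9295  a^+=0.6848
step 8: x_pred=-16.8032  r=22.8032  x^+=-5.9033  v^+=0.9735  a^+=10.1851

a_post = 10.1851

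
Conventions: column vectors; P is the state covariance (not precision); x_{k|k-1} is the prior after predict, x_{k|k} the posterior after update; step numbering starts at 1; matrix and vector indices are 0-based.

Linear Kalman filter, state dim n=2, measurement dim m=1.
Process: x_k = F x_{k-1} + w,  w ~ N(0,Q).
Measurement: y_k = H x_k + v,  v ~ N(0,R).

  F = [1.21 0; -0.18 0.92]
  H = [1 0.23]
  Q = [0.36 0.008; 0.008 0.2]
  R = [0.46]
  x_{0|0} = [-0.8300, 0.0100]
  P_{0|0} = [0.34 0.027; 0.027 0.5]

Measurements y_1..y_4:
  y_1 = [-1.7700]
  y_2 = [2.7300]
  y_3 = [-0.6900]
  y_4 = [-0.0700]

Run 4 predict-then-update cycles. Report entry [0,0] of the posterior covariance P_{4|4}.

step 1: x^-=[-1.0043, 0.1586]  P^-=[0.8578 -0.0360; -0.0360 0.6253]  S=[1.3343]  K=[0.6367; 0.0808]  nu=[-0.8022]  x^+=[-1.5150, 0.0938]  P^+=[0.3169 -0.1046; -0.1046 0.6166]
step 2: x^-=[-1.8332, 0.3590]  P^-=[0.8240 -0.1775; -0.1775 0.7668]  S=[1.2429]  K=[0.6301; -0.0009]  nu=[4.4806]  x^+=[0.9901, 0.3548]  P^+=[0.3305 -0.1768; -0.1768 0.7668]
step 3: x^-=[1.1981, 0.1482]  P^-=[0.8439 -0.2608; -0.2608 0.9183]  S=[1.2325]  K=[0.6360; -0.0402]  nu=[-1.9222]  x^+=[-0.0245, 0.2255]  P^+=[0.3453 -0.2292; -0.2292 0.9163]
step 4: x^-=[-0.0296, 0.2119]  P^-=[0.8656 -0.3224; -0.3224 1.0626]  S=[1.2335]  K=[0.6416; -0.0632]  nu=[-0.0891]  x^+=[-0.0868, 0.2175]  P^+=[0.3578 -0.2724; -0.2724 1.0577]

P_post[0,0] = 0.3578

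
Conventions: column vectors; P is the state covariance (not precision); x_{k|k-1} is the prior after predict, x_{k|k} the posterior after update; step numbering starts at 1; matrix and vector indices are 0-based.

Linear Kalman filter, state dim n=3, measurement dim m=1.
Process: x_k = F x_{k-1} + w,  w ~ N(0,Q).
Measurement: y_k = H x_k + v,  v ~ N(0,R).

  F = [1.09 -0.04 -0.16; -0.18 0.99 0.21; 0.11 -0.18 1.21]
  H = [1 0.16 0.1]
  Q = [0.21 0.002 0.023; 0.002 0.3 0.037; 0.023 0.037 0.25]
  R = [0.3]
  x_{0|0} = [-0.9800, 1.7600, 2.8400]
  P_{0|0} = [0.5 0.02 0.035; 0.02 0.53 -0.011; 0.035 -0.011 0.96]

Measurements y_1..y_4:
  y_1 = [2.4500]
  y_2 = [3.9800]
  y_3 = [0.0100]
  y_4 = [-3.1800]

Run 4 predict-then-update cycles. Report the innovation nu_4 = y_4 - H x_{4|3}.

step 1: x^-=[-1.5930, 2.5152, 3.0118]  P^-=[0.8154 -0.1168 -0.0573; -0.1168 0.8636 0.1598; -0.0573 0.1598 1.6921]  S=[1.1107]  K=[0.7121; 0.0337; 0.1237]  nu=[3.3394]  x^+=[0.7851, 2.6277, 3.4250]  P^+=[0.2521 -0.1434 -0.1552; -0.1434 0.8624 0.1552; -0.1552 0.1552 1.6751]
step 2: x^-=[0.2026, 3.1793, 3.7577]  P^-=[0.6224 -0.3596 -0.4411; -0.3596 1.3546 0.4940; -0.4411 0.4940 2.6302]  S=[0.7959]  K=[0.6543; -0.1174; -0.1245]  nu=[2.8929]  x^+=[2.0955, 2.8398, 3.3976]  P^+=[0.2817 -0.2984 -0.3763; -0.2984 1.3437 0.4824; -0.3763 0.4824 2.6179]
step 3: x^-=[1.6269, 3.1477, 3.8305]  P^-=[0.7773 -0.6961 -0.8796; -0.6961 2.0769 1.0479; -0.8796 1.0479 3.8313]  S=[0.8036]  K=[0.7192; -0.3223; -0.4092]  nu=[-2.5035]  x^+=[-0.1736, 3.9545, 4.8550]  P^+=[0.3616 -0.5098 -0.6431; -0.5098 1.9934 0.9419; -0.6431 0.9419 3.6967]
step 4: x^-=[-1.1242, 4.9657, 5.1436]  P^-=[1.0183 -1.1488 -1.3881; -1.1488 3.0505 1.7598; -1.3881 1.7598 5.1701]  S=[0.8592]  K=[0.8097; -0.5641; -0.6861]  nu=[-3.3647]  x^+=[-3.8486, 6.8638, 7.4521]  P^+=[0.4550 -0.7563 -0.9108; -0.7563 2.7770 1.4273; -0.9108 1.4273 4.7656]

innov = [-3.3647]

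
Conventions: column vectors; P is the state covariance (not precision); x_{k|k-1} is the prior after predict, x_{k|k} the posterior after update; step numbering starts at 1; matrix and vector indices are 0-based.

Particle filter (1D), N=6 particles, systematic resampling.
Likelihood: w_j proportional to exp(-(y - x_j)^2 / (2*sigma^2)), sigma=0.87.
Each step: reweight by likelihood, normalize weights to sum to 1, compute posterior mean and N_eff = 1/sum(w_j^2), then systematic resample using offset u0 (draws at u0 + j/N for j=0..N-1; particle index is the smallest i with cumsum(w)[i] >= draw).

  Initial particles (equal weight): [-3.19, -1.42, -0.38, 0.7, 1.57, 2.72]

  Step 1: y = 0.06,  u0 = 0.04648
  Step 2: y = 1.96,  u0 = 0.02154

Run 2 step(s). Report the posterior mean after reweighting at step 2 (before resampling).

post_mean = 0.6465

step 1: w=[0.0004, 0.1115, 0.4170, 0.3615, 0.1051, 0.0044]  mean=0.1119  Neff=3.0478  idx=[1, 2, 2, 3, 3, 3]
step 2: w=[0.0005, 0.0243, 0.0243, 0.3170, 0.3170, 0.3170]  mean=0.6465  Neff=3.3047  idx=[1, 3, 3, 4, 5, 5]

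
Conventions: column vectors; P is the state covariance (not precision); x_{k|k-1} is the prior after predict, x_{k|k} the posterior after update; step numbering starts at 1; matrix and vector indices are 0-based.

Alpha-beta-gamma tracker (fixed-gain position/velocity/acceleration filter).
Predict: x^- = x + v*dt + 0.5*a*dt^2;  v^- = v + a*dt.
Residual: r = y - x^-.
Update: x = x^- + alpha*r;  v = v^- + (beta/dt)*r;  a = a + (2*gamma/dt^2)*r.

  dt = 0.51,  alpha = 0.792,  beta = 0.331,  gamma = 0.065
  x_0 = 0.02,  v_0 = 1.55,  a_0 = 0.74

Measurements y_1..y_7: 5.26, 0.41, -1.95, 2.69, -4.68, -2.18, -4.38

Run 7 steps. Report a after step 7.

step 1: x_pred=0.9067  r=4.3533  x^+=4.3545  v^+=4.7528  a^+=2.9158
step 2: x_pred=7.1576  r=-6.7476  x^+=1.8135  v^+=1.8605  a^+=-0.4567
step 3: x_pred=2.7029  r=-4.6529  x^+=-0.9822  v^+=-1.3923  a^+=-2.7823
step 4: x_pred=-2.0541  r=4.7441  x^+=1.7032  v^+=0.2677  a^+=-0.4112
step 5: x_pred=1.7863  r=-6.4663  x^+=-3.3350  v^+=-4.1387  a^+=-3.6431
step 6: x_pred=-5.9195  r=3.7395  x^+=-2.9578  v^+=-3.5696  a^+=-1.7740
step 7: x_pred=-5.0091  r=0.6291  x^+=-4.5108  v^+=-4.0661  a^+=-1.4596

a_post = -1.4596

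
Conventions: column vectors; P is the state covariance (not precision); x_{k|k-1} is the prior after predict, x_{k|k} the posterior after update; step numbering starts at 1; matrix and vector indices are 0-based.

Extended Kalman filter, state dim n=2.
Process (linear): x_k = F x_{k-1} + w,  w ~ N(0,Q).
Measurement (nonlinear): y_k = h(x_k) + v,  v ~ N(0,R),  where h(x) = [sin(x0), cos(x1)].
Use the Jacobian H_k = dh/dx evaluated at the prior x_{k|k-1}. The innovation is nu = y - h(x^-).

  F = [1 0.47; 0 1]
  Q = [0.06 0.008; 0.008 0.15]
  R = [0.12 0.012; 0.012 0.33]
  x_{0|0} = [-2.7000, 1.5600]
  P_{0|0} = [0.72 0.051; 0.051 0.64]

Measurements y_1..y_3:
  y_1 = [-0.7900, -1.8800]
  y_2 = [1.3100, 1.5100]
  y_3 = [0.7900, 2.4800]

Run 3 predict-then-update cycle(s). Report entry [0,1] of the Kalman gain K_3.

step 1: x^-=[-1.9668, 1.5600]  P^-=[0.9693 0.3598; 0.3598 0.7900]  H_jac=[-0.3857 0.0000; 0.0000 -0.9999]  S=[0.2642 0.1508; 0.1508 1.1199]  K=[-1.3343 -0.1416; -0.1330 -0.6875]  nu=[0.1326, -1.8908]  x^+=[-1.8760, 2.8422]  P^+=[0.4195 0.0627; 0.0627 0.2285]
step 2: x^-=[-0.5401, 2.8422]  P^-=[0.5889 0.1781; 0.1781 0.3785]  H_jac=[0.8577 0.0000; 0.0000 -0.2949]  S=[0.5532 -0.0331; -0.0331 0.3629]  K=[0.9094 -0.0619; 0.2592 -0.2839]  nu=[1.8242, 2.4655]  x^+=[0.9661, 2.6150]  P^+=[0.1264 0.0323; 0.0323 0.3072]
step 3: x^-=[2.1951, 2.6150]  P^-=[0.2846 0.1847; 0.1847 0.4572]  H_jac=[-0.5846 0.0000; 0.0000 -0.5026]  S=[0.2172 0.0663; 0.0663 0.4455]  K=[-0.7356 -0.0989; -0.3557 -0.4629]  nu=[-0.0213, 3.3445]  x^+=[1.8799, 1.0745]  P^+=[0.1530 0.0825; 0.0825 0.3124]

K[0,1] = -0.0989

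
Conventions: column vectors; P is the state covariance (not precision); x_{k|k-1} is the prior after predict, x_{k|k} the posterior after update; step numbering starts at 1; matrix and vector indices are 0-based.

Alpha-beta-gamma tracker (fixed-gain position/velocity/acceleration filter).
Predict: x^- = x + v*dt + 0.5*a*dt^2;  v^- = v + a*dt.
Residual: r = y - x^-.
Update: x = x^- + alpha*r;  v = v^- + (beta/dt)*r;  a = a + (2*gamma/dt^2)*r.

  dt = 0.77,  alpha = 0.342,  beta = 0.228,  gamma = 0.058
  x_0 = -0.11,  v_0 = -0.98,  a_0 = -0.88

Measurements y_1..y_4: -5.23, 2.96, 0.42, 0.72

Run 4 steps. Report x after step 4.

step 1: x_pred=-1.1255  r=-4.1045  x^+=-2.5292  v^+=-2.8730  a^+=-1.6830
step 2: x_pred=-5.2403  r=8.2003  x^+=-2.4358  v^+=-1.7408  a^+=-0.0787
step 3: x_pred=-3.7995  r=4.2195  x^+=-2.3564  v^+=-0.5519  a^+=0.7469
step 4: x_pred=-2.5600  r=3.2800  x^+=-1.4382  v^+=0.9944  a^+=1.3886

x_post = -1.4382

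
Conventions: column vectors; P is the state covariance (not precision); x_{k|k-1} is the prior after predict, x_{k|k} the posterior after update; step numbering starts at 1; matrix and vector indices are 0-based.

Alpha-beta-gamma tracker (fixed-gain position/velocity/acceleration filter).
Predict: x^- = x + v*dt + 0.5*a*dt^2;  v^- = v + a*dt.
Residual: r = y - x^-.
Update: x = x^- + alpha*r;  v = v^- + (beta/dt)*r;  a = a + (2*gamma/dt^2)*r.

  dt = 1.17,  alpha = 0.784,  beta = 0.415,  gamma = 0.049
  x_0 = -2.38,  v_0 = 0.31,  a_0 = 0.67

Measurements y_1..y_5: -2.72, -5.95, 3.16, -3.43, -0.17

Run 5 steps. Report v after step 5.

v_post = 1.1433

step 1: x_pred=-1.5587  r=-1.1613  x^+=-2.4692  v^+=0.6820  a^+=0.5869
step 2: x_pred=-1.2696  r=-4.6804  x^+=-4.9390  v^+=-0.2915  a^+=0.2518
step 3: x_pred=-5.1078  r=8.2678  x^+=1.3742  v^+=2.9356  a^+=0.8437
step 4: x_pred=5.3863  r=-8.8163  x^+=-1.5257  v^+=0.7956  a^+=0.2125
step 5: x_pred=-0.4494  r=0.2794  x^+=-0.2303  v^+=1.1433  a^+=0.2325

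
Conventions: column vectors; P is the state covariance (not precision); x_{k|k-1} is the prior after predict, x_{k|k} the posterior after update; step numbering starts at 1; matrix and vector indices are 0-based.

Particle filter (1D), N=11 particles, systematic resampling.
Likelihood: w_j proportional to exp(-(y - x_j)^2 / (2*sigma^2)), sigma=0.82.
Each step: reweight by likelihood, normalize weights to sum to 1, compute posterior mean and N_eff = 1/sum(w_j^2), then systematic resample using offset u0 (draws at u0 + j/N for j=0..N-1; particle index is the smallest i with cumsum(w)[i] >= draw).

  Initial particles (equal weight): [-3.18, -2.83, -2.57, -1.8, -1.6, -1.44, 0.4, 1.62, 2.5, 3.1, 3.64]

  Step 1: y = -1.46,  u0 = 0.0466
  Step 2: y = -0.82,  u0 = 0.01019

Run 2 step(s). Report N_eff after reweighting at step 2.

step 1: w=[0.0296, 0.0662, 0.1070, 0.2454, 0.2636, 0.2674, 0.0204, 0.0002, 0.0000, 0.0000, 0.0000]  mean=-1.7968  Neff=4.5794  idx=[1, 2, 3, 3, 3, 4, 4, 4, 5, 5, 5]
step 2: w=[0.0086, 0.0177, 0.0847, 0.0847, 0.0847, 0.1100, 0.1100, 0.1100, 0.1299, 0.1299, 0.1299]  mean=-1.6162  Neff=9.1897  idx=[1, 2, 3, 5, 5, 6, 7, 8, 8, 9, 10]

N_eff = 9.1897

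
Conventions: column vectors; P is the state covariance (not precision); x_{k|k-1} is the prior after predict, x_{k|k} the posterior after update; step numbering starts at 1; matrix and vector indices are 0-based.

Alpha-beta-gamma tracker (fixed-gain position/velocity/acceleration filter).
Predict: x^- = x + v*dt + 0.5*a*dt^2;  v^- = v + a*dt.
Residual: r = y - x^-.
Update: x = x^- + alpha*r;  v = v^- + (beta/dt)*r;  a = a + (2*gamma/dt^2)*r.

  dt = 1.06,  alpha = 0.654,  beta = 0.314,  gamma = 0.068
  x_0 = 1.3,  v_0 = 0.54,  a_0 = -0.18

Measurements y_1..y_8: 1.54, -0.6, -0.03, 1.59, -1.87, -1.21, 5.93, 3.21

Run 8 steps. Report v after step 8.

v_post = 1.9572

step 1: x_pred=1.7713  r=-0.2313  x^+=1.6200  v^+=0.2807  a^+=-0.2080
step 2: x_pred=1.8007  r=-2.4007  x^+=0.2306  v^+=-0.6509  a^+=-0.4986
step 3: x_pred=-0.7394  r=0.7094  x^+=-0.2755  v^+=-0.9693  a^+=-0.4127
step 4: x_pred=-1.5347  r=3.1247  x^+=0.5088  v^+=-0.4811  a^+=-0.0345
step 5: x_pred=-0.0205  r=-1.8495  x^+=-1.2301  v^+=-1.0655  a^+=-0.2583
step 6: x_pred=-2.5047  r=1.2947  x^+=-1.6580  v^+=-0.9559  a^+=-0.1016
step 7: x_pred=-2.7283  r=8.6583  x^+=2.9342  v^+=1.5012  a^+=0.9464
step 8: x_pred=5.0572  r=-1.8472  x^+=3.8491  v^+=1.9572  a^+=0.7228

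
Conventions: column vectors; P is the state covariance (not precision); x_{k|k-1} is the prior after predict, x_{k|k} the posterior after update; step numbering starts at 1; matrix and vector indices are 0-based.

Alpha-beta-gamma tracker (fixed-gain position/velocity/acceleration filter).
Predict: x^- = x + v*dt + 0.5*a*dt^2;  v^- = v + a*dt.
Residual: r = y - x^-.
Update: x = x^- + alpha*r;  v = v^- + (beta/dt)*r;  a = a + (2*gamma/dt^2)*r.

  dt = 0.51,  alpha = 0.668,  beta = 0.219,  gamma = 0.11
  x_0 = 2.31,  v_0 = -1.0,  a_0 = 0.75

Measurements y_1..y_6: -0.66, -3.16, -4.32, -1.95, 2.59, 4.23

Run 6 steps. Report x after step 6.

x_post = 3.1401

step 1: x_pred=1.8975  r=-2.5575  x^+=0.1891  v^+=-1.7157  a^+=-1.4132
step 2: x_pred=-0.8697  r=-2.2903  x^+=-2.3996  v^+=-3.4200  a^+=-3.3504
step 3: x_pred=-4.5795  r=0.2595  x^+=-4.4062  v^+=-5.0172  a^+=-3.1309
step 4: x_pred=-7.3721  r=5.4221  x^+=-3.7501  v^+=-4.2857  a^+=1.4553
step 5: x_pred=-5.7466  r=8.3366  x^+=-0.1777  v^+=0.0363  a^+=8.5066
step 6: x_pred=0.9471  r=3.2829  x^+=3.1401  v^+=5.7844  a^+=11.2834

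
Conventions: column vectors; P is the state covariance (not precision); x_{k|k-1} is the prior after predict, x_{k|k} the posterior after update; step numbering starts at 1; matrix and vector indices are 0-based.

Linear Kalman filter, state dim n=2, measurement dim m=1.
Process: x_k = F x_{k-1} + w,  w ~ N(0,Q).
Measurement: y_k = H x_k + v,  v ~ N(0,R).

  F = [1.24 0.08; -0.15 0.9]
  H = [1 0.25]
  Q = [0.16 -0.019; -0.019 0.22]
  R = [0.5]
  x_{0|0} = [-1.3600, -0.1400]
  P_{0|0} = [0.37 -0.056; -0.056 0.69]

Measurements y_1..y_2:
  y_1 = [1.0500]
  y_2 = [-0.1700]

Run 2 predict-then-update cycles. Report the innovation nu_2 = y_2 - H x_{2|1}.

step 1: x^-=[-1.6976, 0.0780]  P^-=[0.7222 -0.1000; -0.1000 0.8023]  S=[1.2224]  K=[0.5704; 0.0823]  nu=[2.7281]  x^+=[-0.1415, 0.3026]  P^+=[0.3245 -0.1574; -0.1574 0.7941]
step 2: x^-=[-0.1513, 0.2935]  P^-=[0.6329 -0.1959; -0.1959 0.9130]  S=[1.0920]  K=[0.5347; 0.0296]  nu=[-0.0921]  x^+=[-0.2005, 0.2908]  P^+=[0.3207 -0.2132; -0.2132 0.9120]

innov = [-0.0921]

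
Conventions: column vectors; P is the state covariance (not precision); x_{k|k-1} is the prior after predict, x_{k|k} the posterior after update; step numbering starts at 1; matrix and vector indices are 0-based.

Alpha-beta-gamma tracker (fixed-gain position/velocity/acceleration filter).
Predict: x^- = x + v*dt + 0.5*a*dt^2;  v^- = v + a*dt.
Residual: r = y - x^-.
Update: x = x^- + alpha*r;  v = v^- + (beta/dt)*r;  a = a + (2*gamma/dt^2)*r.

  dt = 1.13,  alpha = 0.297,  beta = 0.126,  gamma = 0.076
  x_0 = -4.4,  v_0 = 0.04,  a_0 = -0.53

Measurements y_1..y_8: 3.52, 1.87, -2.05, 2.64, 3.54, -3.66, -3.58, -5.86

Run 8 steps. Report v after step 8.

step 1: x_pred=-4.6932  r=8.2132  x^+=-2.2539  v^+=0.3569  a^+=0.4477
step 2: x_pred=-1.5647  r=3.4347  x^+=-0.5446  v^+=1.2458  a^+=0.8565
step 3: x_pred=1.4100  r=-3.4600  x^+=0.3824  v^+=1.8279  a^+=0.4447
step 4: x_pred=2.7318  r=-0.0918  x^+=2.7045  v^+=2.3201  a^+=0.4338
step 5: x_pred=5.6032  r=-2.0632  x^+=4.9904  v^+=2.5802  a^+=0.1882
step 6: x_pred=8.0262  r=-11.6862  x^+=4.5554  v^+=1.4898  a^+=-1.2029
step 7: x_pred=5.4708  r=-9.0508  x^+=2.7827  v^+=-0.8788  a^+=-2.2803
step 8: x_pred=0.3338  r=-6.1938  x^+=-1.5057  v^+=-4.1462  a^+=-3.0176

v_post = -4.1462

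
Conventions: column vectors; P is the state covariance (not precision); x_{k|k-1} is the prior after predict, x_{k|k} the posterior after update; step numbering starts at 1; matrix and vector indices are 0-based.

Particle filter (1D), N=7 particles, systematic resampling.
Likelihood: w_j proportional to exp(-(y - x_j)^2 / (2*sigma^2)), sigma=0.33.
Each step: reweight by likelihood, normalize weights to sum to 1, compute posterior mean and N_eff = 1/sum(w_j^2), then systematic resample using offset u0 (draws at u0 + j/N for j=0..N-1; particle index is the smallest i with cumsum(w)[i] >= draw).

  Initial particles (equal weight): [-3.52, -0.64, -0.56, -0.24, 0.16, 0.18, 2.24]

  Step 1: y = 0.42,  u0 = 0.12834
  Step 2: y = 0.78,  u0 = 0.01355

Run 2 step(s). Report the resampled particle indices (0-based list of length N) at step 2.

step 1: w=[0.0000, 0.0035, 0.0074, 0.0818, 0.4433, 0.4641, 0.0000]  mean=0.1285  Neff=2.3888  idx=[4, 4, 4, 5, 5, 5, 5]
step 2: w=[0.1338, 0.1338, 0.1338, 0.1497, 0.1497, 0.1497, 0.1497]  mean=0.1720  Neff=6.9789  idx=[0, 1, 2, 3, 4, 5, 6]

resampled_idx = [0, 1, 2, 3, 4, 5, 6]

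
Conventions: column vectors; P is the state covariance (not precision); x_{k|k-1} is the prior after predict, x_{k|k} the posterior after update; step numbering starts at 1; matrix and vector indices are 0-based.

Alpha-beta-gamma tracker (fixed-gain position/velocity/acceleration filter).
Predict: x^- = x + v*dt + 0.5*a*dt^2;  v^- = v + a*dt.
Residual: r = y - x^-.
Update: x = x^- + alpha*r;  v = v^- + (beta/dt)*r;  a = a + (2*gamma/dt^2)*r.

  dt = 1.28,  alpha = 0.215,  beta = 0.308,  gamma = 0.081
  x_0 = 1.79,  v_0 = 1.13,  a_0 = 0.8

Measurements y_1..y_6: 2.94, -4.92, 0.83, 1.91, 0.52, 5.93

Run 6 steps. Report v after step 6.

v_post = -0.2488

step 1: x_pred=3.8918  r=-0.9518  x^+=3.6871  v^+=1.9250  a^+=0.7059
step 2: x_pred=6.7294  r=-11.6494  x^+=4.2248  v^+=0.0254  a^+=-0.4460
step 3: x_pred=3.8919  r=-3.0619  x^+=3.2336  v^+=-1.2822  a^+=-0.7487
step 4: x_pred=0.9790  r=0.9310  x^+=1.1792  v^+=-2.0166  a^+=-0.6567
step 5: x_pred=-1.9399  r=2.4599  x^+=-1.4111  v^+=-2.2652  a^+=-0.4134
step 6: x_pred=-4.6492  r=10.5792  x^+=-2.3746  v^+=-0.2488  a^+=0.6326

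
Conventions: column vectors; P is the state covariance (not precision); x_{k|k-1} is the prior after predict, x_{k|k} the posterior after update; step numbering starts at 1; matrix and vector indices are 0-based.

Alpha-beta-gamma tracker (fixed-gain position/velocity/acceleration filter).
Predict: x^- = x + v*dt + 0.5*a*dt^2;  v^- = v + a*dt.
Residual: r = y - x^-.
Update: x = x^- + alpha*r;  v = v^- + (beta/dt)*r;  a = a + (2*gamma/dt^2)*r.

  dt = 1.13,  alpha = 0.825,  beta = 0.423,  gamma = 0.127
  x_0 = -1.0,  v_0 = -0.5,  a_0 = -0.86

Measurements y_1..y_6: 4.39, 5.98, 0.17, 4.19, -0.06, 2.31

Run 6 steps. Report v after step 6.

step 1: x_pred=-2.1141  r=6.5041  x^+=3.2518  v^+=0.9629  a^+=0.4338
step 2: x_pred=4.6168  r=1.3632  x^+=5.7414  v^+=1.9634  a^+=0.7049
step 3: x_pred=8.4101  r=-8.2401  x^+=1.6120  v^+=-0.3246  a^+=-0.9342
step 4: x_pred=0.6488  r=3.5412  x^+=3.5703  v^+=-0.0546  a^+=-0.2298
step 5: x_pred=3.3619  r=-3.4219  x^+=0.5388  v^+=-1.5952  a^+=-0.9104
step 6: x_pred=-1.8450  r=4.1550  x^+=1.5829  v^+=-1.0686  a^+=-0.0839

v_post = -1.0686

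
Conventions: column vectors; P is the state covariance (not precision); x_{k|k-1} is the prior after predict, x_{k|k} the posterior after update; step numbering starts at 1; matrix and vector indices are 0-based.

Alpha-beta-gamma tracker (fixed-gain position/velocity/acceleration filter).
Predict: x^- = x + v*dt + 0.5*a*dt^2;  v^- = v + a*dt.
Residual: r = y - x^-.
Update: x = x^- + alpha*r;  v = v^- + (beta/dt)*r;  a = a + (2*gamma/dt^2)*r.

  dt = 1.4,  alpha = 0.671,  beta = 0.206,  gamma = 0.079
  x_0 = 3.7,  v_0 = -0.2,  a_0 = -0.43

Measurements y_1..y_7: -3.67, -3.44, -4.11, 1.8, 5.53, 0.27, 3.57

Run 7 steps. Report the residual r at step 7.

resid = -1.1293

step 1: x_pred=2.9986  r=-6.6686  x^+=-1.4760  v^+=-1.7832  a^+=-0.9676
step 2: x_pred=-4.9208  r=1.4808  x^+=-3.9272  v^+=-2.9199  a^+=-0.8482
step 3: x_pred=-8.8463  r=4.7363  x^+=-5.6683  v^+=-3.4105  a^+=-0.4664
step 4: x_pred=-10.9000  r=12.7000  x^+=-2.3783  v^+=-2.1947  a^+=0.5574
step 5: x_pred=-4.9047  r=10.4347  x^+=2.0970  v^+=0.1210  a^+=1.3986
step 6: x_pred=3.6369  r=-3.3669  x^+=1.3777  v^+=1.5835  a^+=1.1271
step 7: x_pred=4.6993  r=-1.1293  x^+=3.9415  v^+=2.9954  a^+=1.0361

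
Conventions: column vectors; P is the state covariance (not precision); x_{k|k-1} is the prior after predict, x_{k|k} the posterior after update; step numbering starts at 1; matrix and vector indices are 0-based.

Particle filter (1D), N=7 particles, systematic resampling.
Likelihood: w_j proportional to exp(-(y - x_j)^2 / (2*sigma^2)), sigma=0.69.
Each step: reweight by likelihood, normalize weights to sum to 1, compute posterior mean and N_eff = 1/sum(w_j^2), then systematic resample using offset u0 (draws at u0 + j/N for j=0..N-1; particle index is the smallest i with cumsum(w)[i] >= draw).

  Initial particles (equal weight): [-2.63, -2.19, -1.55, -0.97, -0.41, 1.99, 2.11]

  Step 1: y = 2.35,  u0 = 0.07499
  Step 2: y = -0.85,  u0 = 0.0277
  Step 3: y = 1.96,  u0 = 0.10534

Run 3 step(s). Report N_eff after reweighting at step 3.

step 1: w=[0.0000, 0.0000, 0.0000, 0.0000, 0.0002, 0.4810, 0.5188]  mean=2.0518  Neff=1.9979  idx=[5, 5, 5, 6, 6, 6, 6]
step 2: w=[0.2030, 0.2030, 0.2030, 0.0977, 0.0977, 0.0977, 0.0977]  mean=2.0369  Neff=6.1784  idx=[0, 0, 1, 2, 2, 4, 5]
step 3: w=[0.1438, 0.1438, 0.1438, 0.1438, 0.1438, 0.1406, 0.1406]  mean=2.0237  Neff=6.9993  idx=[0, 1, 2, 3, 4, 5, 6]

N_eff = 6.9993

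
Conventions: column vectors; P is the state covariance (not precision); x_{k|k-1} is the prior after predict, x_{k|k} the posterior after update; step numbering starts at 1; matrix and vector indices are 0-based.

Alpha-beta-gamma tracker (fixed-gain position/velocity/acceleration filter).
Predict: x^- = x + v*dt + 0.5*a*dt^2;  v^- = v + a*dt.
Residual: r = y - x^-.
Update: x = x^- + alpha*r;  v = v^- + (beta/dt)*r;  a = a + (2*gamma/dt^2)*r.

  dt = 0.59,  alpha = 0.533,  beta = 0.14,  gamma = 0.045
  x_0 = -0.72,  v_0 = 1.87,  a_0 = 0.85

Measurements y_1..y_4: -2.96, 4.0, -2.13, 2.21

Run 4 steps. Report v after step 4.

v_post = 1.7547

step 1: x_pred=0.5312  r=-3.4912  x^+=-1.3296  v^+=1.5431  a^+=-0.0526
step 2: x_pred=-0.4283  r=4.4283  x^+=1.9320  v^+=2.5628  a^+=1.0923
step 3: x_pred=3.6341  r=-5.7641  x^+=0.5618  v^+=1.8395  a^+=-0.3980
step 4: x_pred=1.5779  r=0.6321  x^+=1.9148  v^+=1.7547  a^+=-0.2346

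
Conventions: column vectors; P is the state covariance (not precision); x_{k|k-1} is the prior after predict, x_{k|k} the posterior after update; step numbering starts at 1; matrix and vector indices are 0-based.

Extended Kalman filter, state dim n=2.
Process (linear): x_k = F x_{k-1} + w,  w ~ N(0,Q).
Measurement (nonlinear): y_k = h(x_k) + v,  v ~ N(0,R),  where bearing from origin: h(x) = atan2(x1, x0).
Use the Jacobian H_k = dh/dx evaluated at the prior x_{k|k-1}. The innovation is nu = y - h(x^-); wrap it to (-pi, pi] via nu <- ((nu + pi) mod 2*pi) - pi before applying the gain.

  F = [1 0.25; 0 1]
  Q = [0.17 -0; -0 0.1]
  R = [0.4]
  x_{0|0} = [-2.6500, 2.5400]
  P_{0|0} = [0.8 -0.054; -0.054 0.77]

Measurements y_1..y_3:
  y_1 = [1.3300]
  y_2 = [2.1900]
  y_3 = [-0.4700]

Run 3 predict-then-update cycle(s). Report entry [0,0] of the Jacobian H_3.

H_jac[0,0] = -0.3514

step 1: x^-=[-2.0150, 2.5400]  P^-=[0.9911 0.1385; 0.1385 0.8700]  H_jac=[-0.2416 -0.1917]  S=[0.5027]  K=[-0.5293; -0.3983]  nu=[-0.9114]  x^+=[-1.5326, 2.9031]  P^+=[0.8503 0.0325; 0.0325 0.7902]
step 2: x^-=[-0.8068, 2.9031]  P^-=[1.0860 0.2301; 0.2301 0.8902]  H_jac=[-0.3198 -0.0889]  S=[0.5311]  K=[-0.6923; -0.2875]  nu=[0.3481]  x^+=[-1.0478, 2.8030]  P^+=[0.8314 0.1244; 0.1244 0.8463]
step 3: x^-=[-0.3471, 2.8030]  P^-=[1.1165 0.3360; 0.3360 0.9463]  H_jac=[-0.3514 -0.0435]  S=[0.5499]  K=[-0.7400; -0.2895]  nu=[-2.1640]  x^+=[1.2542, 3.4296]  P^+=[0.8154 0.2181; 0.2181 0.9002]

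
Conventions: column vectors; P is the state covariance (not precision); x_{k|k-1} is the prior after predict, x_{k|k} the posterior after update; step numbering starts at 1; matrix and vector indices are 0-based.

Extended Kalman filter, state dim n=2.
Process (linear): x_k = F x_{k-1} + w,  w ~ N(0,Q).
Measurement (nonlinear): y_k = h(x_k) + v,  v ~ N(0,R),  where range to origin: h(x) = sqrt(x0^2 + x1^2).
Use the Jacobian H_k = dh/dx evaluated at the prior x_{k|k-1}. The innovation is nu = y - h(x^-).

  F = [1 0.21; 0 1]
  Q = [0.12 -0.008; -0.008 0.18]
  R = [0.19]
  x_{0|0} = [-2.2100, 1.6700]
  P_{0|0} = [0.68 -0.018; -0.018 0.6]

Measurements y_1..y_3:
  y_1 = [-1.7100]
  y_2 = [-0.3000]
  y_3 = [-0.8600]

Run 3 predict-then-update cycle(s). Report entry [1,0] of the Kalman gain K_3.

step 1: x^-=[-1.8593, 1.6700]  P^-=[0.8189 0.1000; 0.1000 0.7800]  H_jac=[-0.7440 0.6682]  S=[0.8921]  K=[-0.6080; 0.5009]  nu=[-4.2092]  x^+=[0.6999, -0.4382]  P^+=[0.4891 0.3717; 0.3717 0.5562]
step 2: x^-=[0.6079, -0.4382]  P^-=[0.7897 0.4805; 0.4805 0.7362]  H_jac=[0.8112 -0.5847]  S=[0.5056]  K=[0.7114; -0.0805]  nu=[-1.0494]  x^+=[-0.1386, -0.3537]  P^+=[0.5338 0.5094; 0.5094 0.7329]
step 3: x^-=[-0.2129, -0.3537]  P^-=[0.9001 0.6554; 0.6554 0.9129]  H_jac=[-0.5158 -0.8567]  S=[1.6787]  K=[-0.6110; -0.6673]  nu=[-1.2728]  x^+=[0.5648, 0.4956]  P^+=[0.2734 -0.0291; -0.0291 0.1655]

K[1,0] = -0.6673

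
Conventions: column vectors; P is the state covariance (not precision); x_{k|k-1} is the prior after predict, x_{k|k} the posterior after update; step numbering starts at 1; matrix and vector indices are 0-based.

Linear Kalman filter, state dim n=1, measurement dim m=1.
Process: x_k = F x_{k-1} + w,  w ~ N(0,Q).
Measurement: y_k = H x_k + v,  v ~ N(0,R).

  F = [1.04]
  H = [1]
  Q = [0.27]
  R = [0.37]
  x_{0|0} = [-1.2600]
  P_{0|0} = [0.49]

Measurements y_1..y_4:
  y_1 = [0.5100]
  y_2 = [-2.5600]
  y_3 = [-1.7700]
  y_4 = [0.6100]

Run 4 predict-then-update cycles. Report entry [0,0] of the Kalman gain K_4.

K[0,0] = 0.5755

step 1: x^-=[-1.3104]  P^-=[0.8000]  S=[1.1700]  K=[0.6838]  nu=[1.8204]  x^+=[-0.0657]  P^+=[0.2530]
step 2: x^-=[-0.0683]  P^-=[0.5436]  S=[0.9136]  K=[0.5950]  nu=[-2.4917]  x^+=[-1.5509]  P^+=[0.2202]
step 3: x^-=[-1.6130]  P^-=[0.5081]  S=[0.8781]  K=[0.5786]  nu=[-0.1570]  x^+=[-1.7038]  P^+=[0.2141]
step 4: x^-=[-1.7720]  P^-=[0.5016]  S=[0.8716]  K=[0.5755]  nu=[2.3820]  x^+=[-0.4012]  P^+=[0.2129]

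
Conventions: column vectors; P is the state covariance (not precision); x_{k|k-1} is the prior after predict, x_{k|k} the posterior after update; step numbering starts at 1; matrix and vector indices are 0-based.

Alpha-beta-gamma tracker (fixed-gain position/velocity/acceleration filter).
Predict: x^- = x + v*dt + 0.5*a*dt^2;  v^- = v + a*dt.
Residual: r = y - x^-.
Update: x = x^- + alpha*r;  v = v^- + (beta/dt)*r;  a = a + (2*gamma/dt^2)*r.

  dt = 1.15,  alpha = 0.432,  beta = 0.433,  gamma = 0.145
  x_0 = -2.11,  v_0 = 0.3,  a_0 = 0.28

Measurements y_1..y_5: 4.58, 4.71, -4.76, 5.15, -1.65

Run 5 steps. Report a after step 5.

step 1: x_pred=-1.5798  r=6.1599  x^+=1.0812  v^+=2.9413  a^+=1.6307
step 2: x_pred=5.5420  r=-0.8320  x^+=5.1826  v^+=4.5034  a^+=1.4483
step 3: x_pred=11.3192  r=-16.0792  x^+=4.3730  v^+=0.1148  a^+=-2.0776
step 4: x_pred=3.1311  r=2.0189  x^+=4.0033  v^+=-1.5143  a^+=-1.6349
step 5: x_pred=1.1808  r=-2.8308  x^+=-0.0421  v^+=-4.4603  a^+=-2.2556

a_post = -2.2556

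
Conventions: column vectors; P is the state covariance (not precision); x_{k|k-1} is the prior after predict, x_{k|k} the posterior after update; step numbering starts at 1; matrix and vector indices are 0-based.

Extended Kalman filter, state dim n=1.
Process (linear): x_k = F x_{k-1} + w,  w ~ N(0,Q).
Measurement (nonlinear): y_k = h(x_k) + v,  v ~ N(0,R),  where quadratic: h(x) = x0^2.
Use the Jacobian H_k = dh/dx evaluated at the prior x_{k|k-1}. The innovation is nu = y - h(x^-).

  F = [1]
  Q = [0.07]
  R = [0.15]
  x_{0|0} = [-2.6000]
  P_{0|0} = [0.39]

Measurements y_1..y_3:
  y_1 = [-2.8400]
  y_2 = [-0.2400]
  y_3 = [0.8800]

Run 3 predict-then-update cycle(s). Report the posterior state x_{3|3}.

step 1: x^-=[-2.6000]  P^-=[0.4600]  H_jac=[-5.2000]  S=[12.5884]  K=[-0.1900]  nu=[-9.6000]  x^+=[-0.7758]  P^+=[0.0055]
step 2: x^-=[-0.7758]  P^-=[0.0755]  H_jac=[-1.5517]  S=[0.3317]  K=[-0.3531]  nu=[-0.8419]  x^+=[-0.4786]  P^+=[0.0341]
step 3: x^-=[-0.4786]  P^-=[0.1041]  H_jac=[-0.9572]  S=[0.2454]  K=[-0.4062]  nu=[0.6509]  x^+=[-0.7430]  P^+=[0.0636]

x_post = [-0.7430]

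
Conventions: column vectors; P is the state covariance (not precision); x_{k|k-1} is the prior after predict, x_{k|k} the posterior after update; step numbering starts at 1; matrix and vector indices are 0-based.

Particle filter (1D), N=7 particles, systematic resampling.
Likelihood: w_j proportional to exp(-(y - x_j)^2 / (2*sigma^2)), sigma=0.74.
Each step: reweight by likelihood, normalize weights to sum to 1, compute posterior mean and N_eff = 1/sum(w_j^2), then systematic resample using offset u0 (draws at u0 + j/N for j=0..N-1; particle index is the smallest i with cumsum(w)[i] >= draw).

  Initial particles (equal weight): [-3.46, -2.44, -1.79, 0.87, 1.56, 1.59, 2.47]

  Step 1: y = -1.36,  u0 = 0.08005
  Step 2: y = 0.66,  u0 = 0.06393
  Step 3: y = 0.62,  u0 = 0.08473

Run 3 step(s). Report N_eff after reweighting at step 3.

step 1: w=[0.0146, 0.2829, 0.6931, 0.0088, 0.0003, 0.0003, 0.0000]  mean=-1.9729  Neff=1.7835  idx=[1, 1, 2, 2, 2, 2, 2]
step 2: w=[0.0073, 0.0073, 0.1971, 0.1971, 0.1971, 0.1971, 0.1971]  mean=-1.7995  Neff=5.1467  idx=[2, 2, 3, 4, 5, 5, 6]
step 3: w=[0.1429, 0.1429, 0.1429, 0.1429, 0.1429, 0.1429, 0.1429]  mean=-1.7900  Neff=7.0000  idx=[0, 1, 2, 3, 4, 5, 6]

N_eff = 7.0000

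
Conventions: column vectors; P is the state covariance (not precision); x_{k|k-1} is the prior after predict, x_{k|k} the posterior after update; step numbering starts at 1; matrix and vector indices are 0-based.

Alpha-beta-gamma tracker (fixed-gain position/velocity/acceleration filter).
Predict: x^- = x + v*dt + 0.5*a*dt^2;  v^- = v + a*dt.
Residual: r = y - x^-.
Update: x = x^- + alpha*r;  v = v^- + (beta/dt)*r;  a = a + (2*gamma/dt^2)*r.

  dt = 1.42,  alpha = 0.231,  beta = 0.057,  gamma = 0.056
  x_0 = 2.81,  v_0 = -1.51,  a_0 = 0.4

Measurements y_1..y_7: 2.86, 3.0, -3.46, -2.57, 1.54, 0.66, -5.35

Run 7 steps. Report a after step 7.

step 1: x_pred=1.0691  r=1.7909  x^+=1.4828  v^+=-0.8701  a^+=0.4995
step 2: x_pred=0.7508  r=2.2492  x^+=1.2704  v^+=-0.0706  a^+=0.6244
step 3: x_pred=1.7997  r=-5.2597  x^+=0.5847  v^+=0.6050  a^+=0.3323
step 4: x_pred=1.7787  r=-4.3487  x^+=0.7742  v^+=0.9022  a^+=0.0907
step 5: x_pred=2.1468  r=-0.6068  x^+=2.0066  v^+=1.0067  a^+=0.0570
step 6: x_pred=3.4935  r=-2.8335  x^+=2.8390  v^+=0.9739  a^+=-0.1004
step 7: x_pred=4.1207  r=-9.4707  x^+=1.9330  v^+=0.4512  a^+=-0.6264

a_post = -0.6264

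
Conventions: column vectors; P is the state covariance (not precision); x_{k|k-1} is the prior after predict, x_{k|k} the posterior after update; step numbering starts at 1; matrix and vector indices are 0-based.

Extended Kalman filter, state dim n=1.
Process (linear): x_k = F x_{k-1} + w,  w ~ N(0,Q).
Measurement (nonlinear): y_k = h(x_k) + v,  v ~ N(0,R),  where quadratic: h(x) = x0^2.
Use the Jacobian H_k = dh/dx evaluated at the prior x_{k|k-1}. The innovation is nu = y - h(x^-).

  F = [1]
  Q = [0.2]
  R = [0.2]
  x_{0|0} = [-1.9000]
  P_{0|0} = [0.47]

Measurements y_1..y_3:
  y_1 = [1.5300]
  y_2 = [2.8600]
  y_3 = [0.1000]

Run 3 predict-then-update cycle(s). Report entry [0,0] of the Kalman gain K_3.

K[0,0] = -0.2745

step 1: x^-=[-1.9000]  P^-=[0.6700]  H_jac=[-3.8000]  S=[9.8748]  K=[-0.2578]  nu=[-2.0800]  x^+=[-1.3637]  P^+=[0.0136]
step 2: x^-=[-1.3637]  P^-=[0.2136]  H_jac=[-2.7274]  S=[1.7887]  K=[-0.3256]  nu=[1.0003]  x^+=[-1.6895]  P^+=[0.0239]
step 3: x^-=[-1.6895]  P^-=[0.2239]  H_jac=[-3.3789]  S=[2.7560]  K=[-0.2745]  nu=[-2.7543]  x^+=[-0.9335]  P^+=[0.0162]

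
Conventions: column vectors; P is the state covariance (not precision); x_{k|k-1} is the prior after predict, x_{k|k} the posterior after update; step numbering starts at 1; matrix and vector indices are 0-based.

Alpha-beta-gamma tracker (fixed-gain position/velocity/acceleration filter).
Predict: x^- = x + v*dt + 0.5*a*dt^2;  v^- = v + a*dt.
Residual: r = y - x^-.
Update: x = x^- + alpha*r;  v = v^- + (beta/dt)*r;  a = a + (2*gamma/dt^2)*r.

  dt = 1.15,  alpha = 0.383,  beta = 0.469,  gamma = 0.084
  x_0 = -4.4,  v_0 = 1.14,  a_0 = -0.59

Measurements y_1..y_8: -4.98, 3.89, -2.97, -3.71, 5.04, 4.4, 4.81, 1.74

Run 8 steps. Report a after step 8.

a_post = -0.4800

step 1: x_pred=-3.4791  r=-1.5009  x^+=-4.0540  v^+=-0.1506  a^+=-0.7807
step 2: x_pred=-4.7434  r=8.6334  x^+=-1.4368  v^+=2.4726  a^+=0.3161
step 3: x_pred=1.6157  r=-4.5857  x^+=-0.1407  v^+=0.9659  a^+=-0.2665
step 4: x_pred=0.7939  r=-4.5039  x^+=-0.9311  v^+=-1.1774  a^+=-0.8386
step 5: x_pred=-2.8396  r=7.8796  x^+=0.1783  v^+=1.0717  a^+=0.1624
step 6: x_pred=1.5181  r=2.8819  x^+=2.6219  v^+=2.4337  a^+=0.5284
step 7: x_pred=5.7701  r=-0.9601  x^+=5.4024  v^+=2.6499  a^+=0.4065
step 8: x_pred=8.7185  r=-6.9785  x^+=6.0458  v^+=0.2713  a^+=-0.4800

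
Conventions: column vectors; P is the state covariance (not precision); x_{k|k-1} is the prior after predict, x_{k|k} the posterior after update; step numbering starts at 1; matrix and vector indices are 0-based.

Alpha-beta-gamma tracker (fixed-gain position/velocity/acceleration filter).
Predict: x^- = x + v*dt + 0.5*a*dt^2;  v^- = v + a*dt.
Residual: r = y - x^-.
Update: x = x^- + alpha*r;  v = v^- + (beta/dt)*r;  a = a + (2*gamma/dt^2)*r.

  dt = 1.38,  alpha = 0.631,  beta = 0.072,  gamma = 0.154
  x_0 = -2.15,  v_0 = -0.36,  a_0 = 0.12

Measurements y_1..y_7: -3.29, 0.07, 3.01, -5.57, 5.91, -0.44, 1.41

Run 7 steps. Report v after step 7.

step 1: x_pred=-2.5325  r=-0.7575  x^+=-3.0105  v^+=-0.2339  a^+=-0.0025
step 2: x_pred=-3.3357  r=3.4057  x^+=-1.1867  v^+=-0.0597  a^+=0.5483
step 3: x_pred=-0.7470  r=3.7570  x^+=1.6237  v^+=0.8930  a^+=1.1559
step 4: x_pred=3.9567  r=-9.5267  x^+=-2.0547  v^+=1.9911  a^+=-0.3848
step 5: x_pred=0.3266  r=5.5834  x^+=3.8497  v^+=1.7513  a^+=0.5182
step 6: x_pred=6.7600  r=-7.2000  x^+=2.2168  v^+=2.0908  a^+=-0.6463
step 7: x_pred=4.4867  r=-3.0767  x^+=2.5453  v^+=1.0384  a^+=-1.1439

v_post = 1.0384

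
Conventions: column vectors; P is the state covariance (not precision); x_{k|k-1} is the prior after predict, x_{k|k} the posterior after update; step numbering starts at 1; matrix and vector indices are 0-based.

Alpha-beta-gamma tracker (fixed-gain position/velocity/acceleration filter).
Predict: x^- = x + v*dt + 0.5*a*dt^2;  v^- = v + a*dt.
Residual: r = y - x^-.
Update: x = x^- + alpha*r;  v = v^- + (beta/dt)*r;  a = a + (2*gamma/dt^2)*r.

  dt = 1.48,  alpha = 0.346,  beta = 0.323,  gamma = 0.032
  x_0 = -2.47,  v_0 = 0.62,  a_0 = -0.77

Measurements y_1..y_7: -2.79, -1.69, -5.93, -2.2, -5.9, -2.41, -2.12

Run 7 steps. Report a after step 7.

step 1: x_pred=-2.3957  r=-0.3943  x^+=-2.5321  v^+=-0.6057  a^+=-0.7815
step 2: x_pred=-4.2844  r=2.5944  x^+=-3.3867  v^+=-1.1961  a^+=-0.7057
step 3: x_pred=-5.9299  r=-0.0001  x^+=-5.9299  v^+=-2.2406  a^+=-0.7057
step 4: x_pred=-10.0189  r=7.8189  x^+=-7.3135  v^+=-1.5786  a^+=-0.4773
step 5: x_pred=-10.1726  r=4.2726  x^+=-8.6943  v^+=-1.3525  a^+=-0.3524
step 6: x_pred=-11.0820  r=8.6720  x^+=-8.0815  v^+=0.0185  a^+=-0.0990
step 7: x_pred=-8.1626  r=6.0426  x^+=-6.0718  v^+=1.1907  a^+=0.0775

a_post = 0.0775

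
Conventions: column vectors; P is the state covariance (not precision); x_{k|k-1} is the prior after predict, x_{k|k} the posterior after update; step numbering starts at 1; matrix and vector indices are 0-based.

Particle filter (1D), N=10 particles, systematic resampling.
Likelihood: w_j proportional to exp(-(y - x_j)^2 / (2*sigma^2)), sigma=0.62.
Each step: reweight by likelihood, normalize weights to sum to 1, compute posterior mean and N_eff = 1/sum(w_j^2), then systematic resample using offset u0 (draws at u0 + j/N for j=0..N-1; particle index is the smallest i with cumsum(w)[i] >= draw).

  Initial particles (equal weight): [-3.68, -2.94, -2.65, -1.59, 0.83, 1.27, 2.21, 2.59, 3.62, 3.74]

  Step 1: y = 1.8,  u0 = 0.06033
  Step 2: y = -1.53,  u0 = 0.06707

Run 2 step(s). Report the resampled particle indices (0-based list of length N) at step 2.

step 1: w=[0.0000, 0.0000, 0.0000, 0.0000, 0.1303, 0.3075, 0.3561, 0.1968, 0.0060, 0.0033]  mean=1.8293  Neff=3.6084  idx=[4, 5, 5, 5, 6, 6, 6, 6, 7, 7]
step 2: w=[0.8646, 0.0451, 0.0451, 0.0451, 0.0000, 0.0000, 0.0000, 0.0000, 0.0000, 0.0000]  mean=0.8896  Neff=1.3269  idx=[0, 0, 0, 0, 0, 0, 0, 0, 1, 3]

resampled_idx = [0, 0, 0, 0, 0, 0, 0, 0, 1, 3]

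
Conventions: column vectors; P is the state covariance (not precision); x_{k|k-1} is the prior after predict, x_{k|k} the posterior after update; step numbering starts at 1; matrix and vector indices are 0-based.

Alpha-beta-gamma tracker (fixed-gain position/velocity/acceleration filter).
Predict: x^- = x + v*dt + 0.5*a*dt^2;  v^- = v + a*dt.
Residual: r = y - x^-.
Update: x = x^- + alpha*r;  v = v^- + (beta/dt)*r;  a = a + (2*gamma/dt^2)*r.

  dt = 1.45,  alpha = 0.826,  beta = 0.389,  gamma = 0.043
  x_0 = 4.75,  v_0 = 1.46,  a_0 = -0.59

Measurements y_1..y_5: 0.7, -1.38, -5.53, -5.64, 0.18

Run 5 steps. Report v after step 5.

v_post = -0.8386

step 1: x_pred=6.2468  r=-5.5468  x^+=1.6651  v^+=-0.8836  a^+=-0.8169
step 2: x_pred=-0.4748  r=-0.9052  x^+=-1.2225  v^+=-2.3109  a^+=-0.8539
step 3: x_pred=-5.4710  r=-0.0590  x^+=-5.5197  v^+=-3.5649  a^+=-0.8563
step 4: x_pred=-11.5890  r=5.9490  x^+=-6.6751  v^+=-3.2106  a^+=-0.6130
step 5: x_pred=-11.9749  r=12.1549  x^+=-1.9350  v^+=-0.8386  a^+=-0.1158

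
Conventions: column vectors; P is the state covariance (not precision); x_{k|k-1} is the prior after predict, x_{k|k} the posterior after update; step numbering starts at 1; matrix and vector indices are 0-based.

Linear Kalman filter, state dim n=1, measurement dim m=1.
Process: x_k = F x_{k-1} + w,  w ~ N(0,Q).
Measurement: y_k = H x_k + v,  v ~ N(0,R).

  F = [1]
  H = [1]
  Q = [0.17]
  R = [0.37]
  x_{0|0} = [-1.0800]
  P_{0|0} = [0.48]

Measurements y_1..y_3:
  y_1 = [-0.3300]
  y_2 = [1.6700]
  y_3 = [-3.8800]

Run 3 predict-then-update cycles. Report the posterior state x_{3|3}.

x_post = [-1.6271]

step 1: x^-=[-1.0800]  P^-=[0.6500]  S=[1.0200]  K=[0.6373]  nu=[0.7500]  x^+=[-0.6021]  P^+=[0.2358]
step 2: x^-=[-0.6021]  P^-=[0.4058]  S=[0.7758]  K=[0.5231]  nu=[2.2721]  x^+=[0.5864]  P^+=[0.1935]
step 3: x^-=[0.5864]  P^-=[0.3635]  S=[0.7335]  K=[0.4956]  nu=[-4.4664]  x^+=[-1.6271]  P^+=[0.1834]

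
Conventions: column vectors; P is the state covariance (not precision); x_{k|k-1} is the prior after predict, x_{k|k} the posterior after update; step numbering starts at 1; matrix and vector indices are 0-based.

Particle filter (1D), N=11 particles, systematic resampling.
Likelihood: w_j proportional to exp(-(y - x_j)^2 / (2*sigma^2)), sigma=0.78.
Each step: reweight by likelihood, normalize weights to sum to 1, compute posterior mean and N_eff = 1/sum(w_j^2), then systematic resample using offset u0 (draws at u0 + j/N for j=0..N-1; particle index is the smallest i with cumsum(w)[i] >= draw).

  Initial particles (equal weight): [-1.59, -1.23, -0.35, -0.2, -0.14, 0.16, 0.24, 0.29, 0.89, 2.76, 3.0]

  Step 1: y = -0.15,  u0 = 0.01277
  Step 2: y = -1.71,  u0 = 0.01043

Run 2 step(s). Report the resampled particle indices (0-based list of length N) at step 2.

step 1: w=[0.0276, 0.0581, 0.1466, 0.1511, 0.1514, 0.1400, 0.1337, 0.1292, 0.0623, 0.0001, 0.0000]  mean=-0.0701  Neff=7.7278  idx=[0, 2, 2, 3, 3, 4, 5, 5, 6, 7, 7]
step 2: w=[0.4714, 0.1043, 0.1043, 0.0732, 0.0732, 0.0629, 0.0269, 0.0269, 0.0210, 0.0178, 0.0178]  mean=-0.8367  Neff=3.8279  idx=[0, 0, 0, 0, 0, 0, 1, 2, 3, 5, 7]

resampled_idx = [0, 0, 0, 0, 0, 0, 1, 2, 3, 5, 7]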